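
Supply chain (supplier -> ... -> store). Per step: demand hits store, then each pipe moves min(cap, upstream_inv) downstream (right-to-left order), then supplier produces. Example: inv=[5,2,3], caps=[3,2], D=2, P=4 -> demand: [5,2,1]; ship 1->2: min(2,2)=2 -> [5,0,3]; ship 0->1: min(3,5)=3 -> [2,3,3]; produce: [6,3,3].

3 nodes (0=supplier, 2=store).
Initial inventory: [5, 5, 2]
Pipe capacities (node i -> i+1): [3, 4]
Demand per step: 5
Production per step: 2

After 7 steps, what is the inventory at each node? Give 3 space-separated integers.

Step 1: demand=5,sold=2 ship[1->2]=4 ship[0->1]=3 prod=2 -> inv=[4 4 4]
Step 2: demand=5,sold=4 ship[1->2]=4 ship[0->1]=3 prod=2 -> inv=[3 3 4]
Step 3: demand=5,sold=4 ship[1->2]=3 ship[0->1]=3 prod=2 -> inv=[2 3 3]
Step 4: demand=5,sold=3 ship[1->2]=3 ship[0->1]=2 prod=2 -> inv=[2 2 3]
Step 5: demand=5,sold=3 ship[1->2]=2 ship[0->1]=2 prod=2 -> inv=[2 2 2]
Step 6: demand=5,sold=2 ship[1->2]=2 ship[0->1]=2 prod=2 -> inv=[2 2 2]
Step 7: demand=5,sold=2 ship[1->2]=2 ship[0->1]=2 prod=2 -> inv=[2 2 2]

2 2 2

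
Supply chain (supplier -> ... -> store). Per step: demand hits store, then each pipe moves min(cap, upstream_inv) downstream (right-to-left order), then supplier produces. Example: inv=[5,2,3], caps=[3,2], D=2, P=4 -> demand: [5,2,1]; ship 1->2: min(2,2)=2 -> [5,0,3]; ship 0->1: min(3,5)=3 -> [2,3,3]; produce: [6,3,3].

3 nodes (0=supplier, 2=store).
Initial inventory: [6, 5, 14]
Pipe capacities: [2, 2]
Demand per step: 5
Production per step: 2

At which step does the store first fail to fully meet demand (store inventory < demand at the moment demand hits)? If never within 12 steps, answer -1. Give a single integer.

Step 1: demand=5,sold=5 ship[1->2]=2 ship[0->1]=2 prod=2 -> [6 5 11]
Step 2: demand=5,sold=5 ship[1->2]=2 ship[0->1]=2 prod=2 -> [6 5 8]
Step 3: demand=5,sold=5 ship[1->2]=2 ship[0->1]=2 prod=2 -> [6 5 5]
Step 4: demand=5,sold=5 ship[1->2]=2 ship[0->1]=2 prod=2 -> [6 5 2]
Step 5: demand=5,sold=2 ship[1->2]=2 ship[0->1]=2 prod=2 -> [6 5 2]
Step 6: demand=5,sold=2 ship[1->2]=2 ship[0->1]=2 prod=2 -> [6 5 2]
Step 7: demand=5,sold=2 ship[1->2]=2 ship[0->1]=2 prod=2 -> [6 5 2]
Step 8: demand=5,sold=2 ship[1->2]=2 ship[0->1]=2 prod=2 -> [6 5 2]
Step 9: demand=5,sold=2 ship[1->2]=2 ship[0->1]=2 prod=2 -> [6 5 2]
Step 10: demand=5,sold=2 ship[1->2]=2 ship[0->1]=2 prod=2 -> [6 5 2]
Step 11: demand=5,sold=2 ship[1->2]=2 ship[0->1]=2 prod=2 -> [6 5 2]
Step 12: demand=5,sold=2 ship[1->2]=2 ship[0->1]=2 prod=2 -> [6 5 2]
First stockout at step 5

5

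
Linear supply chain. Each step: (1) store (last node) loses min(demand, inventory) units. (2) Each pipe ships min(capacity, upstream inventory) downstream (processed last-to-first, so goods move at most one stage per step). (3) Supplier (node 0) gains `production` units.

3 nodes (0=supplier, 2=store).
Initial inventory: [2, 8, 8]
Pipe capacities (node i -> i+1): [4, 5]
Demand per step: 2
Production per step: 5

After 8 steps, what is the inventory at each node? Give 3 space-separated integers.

Step 1: demand=2,sold=2 ship[1->2]=5 ship[0->1]=2 prod=5 -> inv=[5 5 11]
Step 2: demand=2,sold=2 ship[1->2]=5 ship[0->1]=4 prod=5 -> inv=[6 4 14]
Step 3: demand=2,sold=2 ship[1->2]=4 ship[0->1]=4 prod=5 -> inv=[7 4 16]
Step 4: demand=2,sold=2 ship[1->2]=4 ship[0->1]=4 prod=5 -> inv=[8 4 18]
Step 5: demand=2,sold=2 ship[1->2]=4 ship[0->1]=4 prod=5 -> inv=[9 4 20]
Step 6: demand=2,sold=2 ship[1->2]=4 ship[0->1]=4 prod=5 -> inv=[10 4 22]
Step 7: demand=2,sold=2 ship[1->2]=4 ship[0->1]=4 prod=5 -> inv=[11 4 24]
Step 8: demand=2,sold=2 ship[1->2]=4 ship[0->1]=4 prod=5 -> inv=[12 4 26]

12 4 26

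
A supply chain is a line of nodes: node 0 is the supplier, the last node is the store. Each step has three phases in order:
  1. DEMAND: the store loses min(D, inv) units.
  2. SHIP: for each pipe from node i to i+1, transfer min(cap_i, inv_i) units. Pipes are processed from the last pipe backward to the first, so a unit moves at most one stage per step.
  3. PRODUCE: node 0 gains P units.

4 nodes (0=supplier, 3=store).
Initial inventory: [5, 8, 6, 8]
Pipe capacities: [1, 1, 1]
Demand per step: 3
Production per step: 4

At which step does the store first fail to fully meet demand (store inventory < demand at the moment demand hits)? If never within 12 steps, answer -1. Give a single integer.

Step 1: demand=3,sold=3 ship[2->3]=1 ship[1->2]=1 ship[0->1]=1 prod=4 -> [8 8 6 6]
Step 2: demand=3,sold=3 ship[2->3]=1 ship[1->2]=1 ship[0->1]=1 prod=4 -> [11 8 6 4]
Step 3: demand=3,sold=3 ship[2->3]=1 ship[1->2]=1 ship[0->1]=1 prod=4 -> [14 8 6 2]
Step 4: demand=3,sold=2 ship[2->3]=1 ship[1->2]=1 ship[0->1]=1 prod=4 -> [17 8 6 1]
Step 5: demand=3,sold=1 ship[2->3]=1 ship[1->2]=1 ship[0->1]=1 prod=4 -> [20 8 6 1]
Step 6: demand=3,sold=1 ship[2->3]=1 ship[1->2]=1 ship[0->1]=1 prod=4 -> [23 8 6 1]
Step 7: demand=3,sold=1 ship[2->3]=1 ship[1->2]=1 ship[0->1]=1 prod=4 -> [26 8 6 1]
Step 8: demand=3,sold=1 ship[2->3]=1 ship[1->2]=1 ship[0->1]=1 prod=4 -> [29 8 6 1]
Step 9: demand=3,sold=1 ship[2->3]=1 ship[1->2]=1 ship[0->1]=1 prod=4 -> [32 8 6 1]
Step 10: demand=3,sold=1 ship[2->3]=1 ship[1->2]=1 ship[0->1]=1 prod=4 -> [35 8 6 1]
Step 11: demand=3,sold=1 ship[2->3]=1 ship[1->2]=1 ship[0->1]=1 prod=4 -> [38 8 6 1]
Step 12: demand=3,sold=1 ship[2->3]=1 ship[1->2]=1 ship[0->1]=1 prod=4 -> [41 8 6 1]
First stockout at step 4

4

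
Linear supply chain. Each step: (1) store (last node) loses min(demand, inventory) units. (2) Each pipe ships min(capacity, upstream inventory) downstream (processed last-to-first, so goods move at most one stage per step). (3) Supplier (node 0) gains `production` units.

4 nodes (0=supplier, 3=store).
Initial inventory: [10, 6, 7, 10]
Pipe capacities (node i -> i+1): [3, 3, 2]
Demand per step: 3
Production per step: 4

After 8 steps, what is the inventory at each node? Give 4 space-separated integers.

Step 1: demand=3,sold=3 ship[2->3]=2 ship[1->2]=3 ship[0->1]=3 prod=4 -> inv=[11 6 8 9]
Step 2: demand=3,sold=3 ship[2->3]=2 ship[1->2]=3 ship[0->1]=3 prod=4 -> inv=[12 6 9 8]
Step 3: demand=3,sold=3 ship[2->3]=2 ship[1->2]=3 ship[0->1]=3 prod=4 -> inv=[13 6 10 7]
Step 4: demand=3,sold=3 ship[2->3]=2 ship[1->2]=3 ship[0->1]=3 prod=4 -> inv=[14 6 11 6]
Step 5: demand=3,sold=3 ship[2->3]=2 ship[1->2]=3 ship[0->1]=3 prod=4 -> inv=[15 6 12 5]
Step 6: demand=3,sold=3 ship[2->3]=2 ship[1->2]=3 ship[0->1]=3 prod=4 -> inv=[16 6 13 4]
Step 7: demand=3,sold=3 ship[2->3]=2 ship[1->2]=3 ship[0->1]=3 prod=4 -> inv=[17 6 14 3]
Step 8: demand=3,sold=3 ship[2->3]=2 ship[1->2]=3 ship[0->1]=3 prod=4 -> inv=[18 6 15 2]

18 6 15 2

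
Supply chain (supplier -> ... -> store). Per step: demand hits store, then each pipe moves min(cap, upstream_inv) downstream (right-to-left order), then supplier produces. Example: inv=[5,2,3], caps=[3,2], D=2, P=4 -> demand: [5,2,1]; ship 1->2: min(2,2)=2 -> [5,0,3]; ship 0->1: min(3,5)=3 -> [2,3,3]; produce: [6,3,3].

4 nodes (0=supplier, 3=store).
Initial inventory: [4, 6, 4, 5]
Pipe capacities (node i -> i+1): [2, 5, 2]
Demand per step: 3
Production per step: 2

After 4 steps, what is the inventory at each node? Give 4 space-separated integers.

Step 1: demand=3,sold=3 ship[2->3]=2 ship[1->2]=5 ship[0->1]=2 prod=2 -> inv=[4 3 7 4]
Step 2: demand=3,sold=3 ship[2->3]=2 ship[1->2]=3 ship[0->1]=2 prod=2 -> inv=[4 2 8 3]
Step 3: demand=3,sold=3 ship[2->3]=2 ship[1->2]=2 ship[0->1]=2 prod=2 -> inv=[4 2 8 2]
Step 4: demand=3,sold=2 ship[2->3]=2 ship[1->2]=2 ship[0->1]=2 prod=2 -> inv=[4 2 8 2]

4 2 8 2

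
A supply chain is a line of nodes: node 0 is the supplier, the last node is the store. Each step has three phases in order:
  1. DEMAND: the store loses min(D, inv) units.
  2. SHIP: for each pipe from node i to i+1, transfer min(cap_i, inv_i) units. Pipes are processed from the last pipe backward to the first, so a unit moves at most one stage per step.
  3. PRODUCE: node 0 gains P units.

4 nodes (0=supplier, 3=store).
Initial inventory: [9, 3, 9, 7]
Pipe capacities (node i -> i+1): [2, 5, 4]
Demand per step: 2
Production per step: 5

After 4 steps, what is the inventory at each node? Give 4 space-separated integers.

Step 1: demand=2,sold=2 ship[2->3]=4 ship[1->2]=3 ship[0->1]=2 prod=5 -> inv=[12 2 8 9]
Step 2: demand=2,sold=2 ship[2->3]=4 ship[1->2]=2 ship[0->1]=2 prod=5 -> inv=[15 2 6 11]
Step 3: demand=2,sold=2 ship[2->3]=4 ship[1->2]=2 ship[0->1]=2 prod=5 -> inv=[18 2 4 13]
Step 4: demand=2,sold=2 ship[2->3]=4 ship[1->2]=2 ship[0->1]=2 prod=5 -> inv=[21 2 2 15]

21 2 2 15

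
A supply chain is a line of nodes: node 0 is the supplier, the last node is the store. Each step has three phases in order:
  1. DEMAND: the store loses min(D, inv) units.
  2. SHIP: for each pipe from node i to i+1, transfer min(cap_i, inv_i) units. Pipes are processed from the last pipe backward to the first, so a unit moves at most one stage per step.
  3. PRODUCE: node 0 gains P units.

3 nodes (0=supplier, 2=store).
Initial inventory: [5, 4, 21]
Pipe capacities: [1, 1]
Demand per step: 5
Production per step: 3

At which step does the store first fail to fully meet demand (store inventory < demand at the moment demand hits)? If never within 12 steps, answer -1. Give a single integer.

Step 1: demand=5,sold=5 ship[1->2]=1 ship[0->1]=1 prod=3 -> [7 4 17]
Step 2: demand=5,sold=5 ship[1->2]=1 ship[0->1]=1 prod=3 -> [9 4 13]
Step 3: demand=5,sold=5 ship[1->2]=1 ship[0->1]=1 prod=3 -> [11 4 9]
Step 4: demand=5,sold=5 ship[1->2]=1 ship[0->1]=1 prod=3 -> [13 4 5]
Step 5: demand=5,sold=5 ship[1->2]=1 ship[0->1]=1 prod=3 -> [15 4 1]
Step 6: demand=5,sold=1 ship[1->2]=1 ship[0->1]=1 prod=3 -> [17 4 1]
Step 7: demand=5,sold=1 ship[1->2]=1 ship[0->1]=1 prod=3 -> [19 4 1]
Step 8: demand=5,sold=1 ship[1->2]=1 ship[0->1]=1 prod=3 -> [21 4 1]
Step 9: demand=5,sold=1 ship[1->2]=1 ship[0->1]=1 prod=3 -> [23 4 1]
Step 10: demand=5,sold=1 ship[1->2]=1 ship[0->1]=1 prod=3 -> [25 4 1]
Step 11: demand=5,sold=1 ship[1->2]=1 ship[0->1]=1 prod=3 -> [27 4 1]
Step 12: demand=5,sold=1 ship[1->2]=1 ship[0->1]=1 prod=3 -> [29 4 1]
First stockout at step 6

6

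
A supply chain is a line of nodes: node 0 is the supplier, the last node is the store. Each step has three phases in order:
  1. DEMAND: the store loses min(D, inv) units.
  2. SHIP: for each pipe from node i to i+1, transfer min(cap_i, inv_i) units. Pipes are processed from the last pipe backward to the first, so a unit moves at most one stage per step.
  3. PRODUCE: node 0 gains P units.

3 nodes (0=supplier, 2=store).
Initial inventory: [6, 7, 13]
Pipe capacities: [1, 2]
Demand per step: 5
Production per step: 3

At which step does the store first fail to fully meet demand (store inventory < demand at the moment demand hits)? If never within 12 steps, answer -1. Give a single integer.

Step 1: demand=5,sold=5 ship[1->2]=2 ship[0->1]=1 prod=3 -> [8 6 10]
Step 2: demand=5,sold=5 ship[1->2]=2 ship[0->1]=1 prod=3 -> [10 5 7]
Step 3: demand=5,sold=5 ship[1->2]=2 ship[0->1]=1 prod=3 -> [12 4 4]
Step 4: demand=5,sold=4 ship[1->2]=2 ship[0->1]=1 prod=3 -> [14 3 2]
Step 5: demand=5,sold=2 ship[1->2]=2 ship[0->1]=1 prod=3 -> [16 2 2]
Step 6: demand=5,sold=2 ship[1->2]=2 ship[0->1]=1 prod=3 -> [18 1 2]
Step 7: demand=5,sold=2 ship[1->2]=1 ship[0->1]=1 prod=3 -> [20 1 1]
Step 8: demand=5,sold=1 ship[1->2]=1 ship[0->1]=1 prod=3 -> [22 1 1]
Step 9: demand=5,sold=1 ship[1->2]=1 ship[0->1]=1 prod=3 -> [24 1 1]
Step 10: demand=5,sold=1 ship[1->2]=1 ship[0->1]=1 prod=3 -> [26 1 1]
Step 11: demand=5,sold=1 ship[1->2]=1 ship[0->1]=1 prod=3 -> [28 1 1]
Step 12: demand=5,sold=1 ship[1->2]=1 ship[0->1]=1 prod=3 -> [30 1 1]
First stockout at step 4

4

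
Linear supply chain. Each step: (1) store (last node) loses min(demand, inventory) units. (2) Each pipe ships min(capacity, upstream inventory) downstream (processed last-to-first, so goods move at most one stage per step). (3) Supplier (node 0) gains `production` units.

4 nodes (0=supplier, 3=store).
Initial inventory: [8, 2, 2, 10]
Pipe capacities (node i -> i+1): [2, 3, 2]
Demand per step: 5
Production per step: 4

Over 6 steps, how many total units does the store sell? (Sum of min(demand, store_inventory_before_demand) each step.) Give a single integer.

Step 1: sold=5 (running total=5) -> [10 2 2 7]
Step 2: sold=5 (running total=10) -> [12 2 2 4]
Step 3: sold=4 (running total=14) -> [14 2 2 2]
Step 4: sold=2 (running total=16) -> [16 2 2 2]
Step 5: sold=2 (running total=18) -> [18 2 2 2]
Step 6: sold=2 (running total=20) -> [20 2 2 2]

Answer: 20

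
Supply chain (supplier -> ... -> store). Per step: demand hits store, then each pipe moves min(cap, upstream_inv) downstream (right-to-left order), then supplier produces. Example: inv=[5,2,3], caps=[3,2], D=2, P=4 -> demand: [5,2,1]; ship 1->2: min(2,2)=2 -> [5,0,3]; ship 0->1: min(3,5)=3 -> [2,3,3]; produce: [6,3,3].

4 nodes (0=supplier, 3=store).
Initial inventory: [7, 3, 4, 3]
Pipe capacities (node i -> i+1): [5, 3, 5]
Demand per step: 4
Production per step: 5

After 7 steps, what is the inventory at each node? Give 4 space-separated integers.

Step 1: demand=4,sold=3 ship[2->3]=4 ship[1->2]=3 ship[0->1]=5 prod=5 -> inv=[7 5 3 4]
Step 2: demand=4,sold=4 ship[2->3]=3 ship[1->2]=3 ship[0->1]=5 prod=5 -> inv=[7 7 3 3]
Step 3: demand=4,sold=3 ship[2->3]=3 ship[1->2]=3 ship[0->1]=5 prod=5 -> inv=[7 9 3 3]
Step 4: demand=4,sold=3 ship[2->3]=3 ship[1->2]=3 ship[0->1]=5 prod=5 -> inv=[7 11 3 3]
Step 5: demand=4,sold=3 ship[2->3]=3 ship[1->2]=3 ship[0->1]=5 prod=5 -> inv=[7 13 3 3]
Step 6: demand=4,sold=3 ship[2->3]=3 ship[1->2]=3 ship[0->1]=5 prod=5 -> inv=[7 15 3 3]
Step 7: demand=4,sold=3 ship[2->3]=3 ship[1->2]=3 ship[0->1]=5 prod=5 -> inv=[7 17 3 3]

7 17 3 3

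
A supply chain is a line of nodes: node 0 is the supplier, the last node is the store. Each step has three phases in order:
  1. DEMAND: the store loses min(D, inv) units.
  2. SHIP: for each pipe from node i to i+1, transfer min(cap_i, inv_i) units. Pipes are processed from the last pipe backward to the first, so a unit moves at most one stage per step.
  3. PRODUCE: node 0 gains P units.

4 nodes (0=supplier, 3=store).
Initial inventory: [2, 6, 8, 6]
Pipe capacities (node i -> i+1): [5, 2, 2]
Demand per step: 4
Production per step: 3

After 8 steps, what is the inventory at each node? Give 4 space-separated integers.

Step 1: demand=4,sold=4 ship[2->3]=2 ship[1->2]=2 ship[0->1]=2 prod=3 -> inv=[3 6 8 4]
Step 2: demand=4,sold=4 ship[2->3]=2 ship[1->2]=2 ship[0->1]=3 prod=3 -> inv=[3 7 8 2]
Step 3: demand=4,sold=2 ship[2->3]=2 ship[1->2]=2 ship[0->1]=3 prod=3 -> inv=[3 8 8 2]
Step 4: demand=4,sold=2 ship[2->3]=2 ship[1->2]=2 ship[0->1]=3 prod=3 -> inv=[3 9 8 2]
Step 5: demand=4,sold=2 ship[2->3]=2 ship[1->2]=2 ship[0->1]=3 prod=3 -> inv=[3 10 8 2]
Step 6: demand=4,sold=2 ship[2->3]=2 ship[1->2]=2 ship[0->1]=3 prod=3 -> inv=[3 11 8 2]
Step 7: demand=4,sold=2 ship[2->3]=2 ship[1->2]=2 ship[0->1]=3 prod=3 -> inv=[3 12 8 2]
Step 8: demand=4,sold=2 ship[2->3]=2 ship[1->2]=2 ship[0->1]=3 prod=3 -> inv=[3 13 8 2]

3 13 8 2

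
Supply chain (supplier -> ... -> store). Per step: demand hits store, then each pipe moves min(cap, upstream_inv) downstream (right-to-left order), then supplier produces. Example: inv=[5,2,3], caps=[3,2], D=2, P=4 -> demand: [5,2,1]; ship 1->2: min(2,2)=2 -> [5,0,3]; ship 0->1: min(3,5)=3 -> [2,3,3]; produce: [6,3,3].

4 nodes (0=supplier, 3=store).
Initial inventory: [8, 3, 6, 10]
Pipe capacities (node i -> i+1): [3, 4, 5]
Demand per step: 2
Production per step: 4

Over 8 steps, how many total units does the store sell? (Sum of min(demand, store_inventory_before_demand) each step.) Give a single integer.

Step 1: sold=2 (running total=2) -> [9 3 4 13]
Step 2: sold=2 (running total=4) -> [10 3 3 15]
Step 3: sold=2 (running total=6) -> [11 3 3 16]
Step 4: sold=2 (running total=8) -> [12 3 3 17]
Step 5: sold=2 (running total=10) -> [13 3 3 18]
Step 6: sold=2 (running total=12) -> [14 3 3 19]
Step 7: sold=2 (running total=14) -> [15 3 3 20]
Step 8: sold=2 (running total=16) -> [16 3 3 21]

Answer: 16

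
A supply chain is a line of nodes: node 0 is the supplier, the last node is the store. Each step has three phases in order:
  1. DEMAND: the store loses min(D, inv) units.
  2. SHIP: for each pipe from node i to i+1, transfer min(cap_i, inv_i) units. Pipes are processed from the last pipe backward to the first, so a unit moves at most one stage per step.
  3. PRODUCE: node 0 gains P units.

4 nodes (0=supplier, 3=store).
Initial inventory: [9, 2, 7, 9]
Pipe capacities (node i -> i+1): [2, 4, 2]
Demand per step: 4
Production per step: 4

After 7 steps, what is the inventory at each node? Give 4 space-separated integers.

Step 1: demand=4,sold=4 ship[2->3]=2 ship[1->2]=2 ship[0->1]=2 prod=4 -> inv=[11 2 7 7]
Step 2: demand=4,sold=4 ship[2->3]=2 ship[1->2]=2 ship[0->1]=2 prod=4 -> inv=[13 2 7 5]
Step 3: demand=4,sold=4 ship[2->3]=2 ship[1->2]=2 ship[0->1]=2 prod=4 -> inv=[15 2 7 3]
Step 4: demand=4,sold=3 ship[2->3]=2 ship[1->2]=2 ship[0->1]=2 prod=4 -> inv=[17 2 7 2]
Step 5: demand=4,sold=2 ship[2->3]=2 ship[1->2]=2 ship[0->1]=2 prod=4 -> inv=[19 2 7 2]
Step 6: demand=4,sold=2 ship[2->3]=2 ship[1->2]=2 ship[0->1]=2 prod=4 -> inv=[21 2 7 2]
Step 7: demand=4,sold=2 ship[2->3]=2 ship[1->2]=2 ship[0->1]=2 prod=4 -> inv=[23 2 7 2]

23 2 7 2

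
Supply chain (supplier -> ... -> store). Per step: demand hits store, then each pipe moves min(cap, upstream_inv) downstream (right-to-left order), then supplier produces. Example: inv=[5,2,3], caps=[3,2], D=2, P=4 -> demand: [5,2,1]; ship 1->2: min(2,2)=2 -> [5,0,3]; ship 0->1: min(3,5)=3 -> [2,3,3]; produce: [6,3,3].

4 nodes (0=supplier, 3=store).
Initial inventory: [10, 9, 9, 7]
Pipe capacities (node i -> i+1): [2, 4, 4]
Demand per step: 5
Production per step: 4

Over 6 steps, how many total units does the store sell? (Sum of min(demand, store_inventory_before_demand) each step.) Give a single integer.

Step 1: sold=5 (running total=5) -> [12 7 9 6]
Step 2: sold=5 (running total=10) -> [14 5 9 5]
Step 3: sold=5 (running total=15) -> [16 3 9 4]
Step 4: sold=4 (running total=19) -> [18 2 8 4]
Step 5: sold=4 (running total=23) -> [20 2 6 4]
Step 6: sold=4 (running total=27) -> [22 2 4 4]

Answer: 27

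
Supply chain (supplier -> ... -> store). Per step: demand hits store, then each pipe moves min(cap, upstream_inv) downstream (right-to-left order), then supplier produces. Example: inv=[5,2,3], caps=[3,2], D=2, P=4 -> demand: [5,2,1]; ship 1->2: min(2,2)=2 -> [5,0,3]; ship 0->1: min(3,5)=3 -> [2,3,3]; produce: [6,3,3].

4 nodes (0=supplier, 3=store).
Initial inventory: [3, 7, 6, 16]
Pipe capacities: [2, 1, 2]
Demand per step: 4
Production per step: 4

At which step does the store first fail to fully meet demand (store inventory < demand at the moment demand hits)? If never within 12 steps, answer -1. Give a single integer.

Step 1: demand=4,sold=4 ship[2->3]=2 ship[1->2]=1 ship[0->1]=2 prod=4 -> [5 8 5 14]
Step 2: demand=4,sold=4 ship[2->3]=2 ship[1->2]=1 ship[0->1]=2 prod=4 -> [7 9 4 12]
Step 3: demand=4,sold=4 ship[2->3]=2 ship[1->2]=1 ship[0->1]=2 prod=4 -> [9 10 3 10]
Step 4: demand=4,sold=4 ship[2->3]=2 ship[1->2]=1 ship[0->1]=2 prod=4 -> [11 11 2 8]
Step 5: demand=4,sold=4 ship[2->3]=2 ship[1->2]=1 ship[0->1]=2 prod=4 -> [13 12 1 6]
Step 6: demand=4,sold=4 ship[2->3]=1 ship[1->2]=1 ship[0->1]=2 prod=4 -> [15 13 1 3]
Step 7: demand=4,sold=3 ship[2->3]=1 ship[1->2]=1 ship[0->1]=2 prod=4 -> [17 14 1 1]
Step 8: demand=4,sold=1 ship[2->3]=1 ship[1->2]=1 ship[0->1]=2 prod=4 -> [19 15 1 1]
Step 9: demand=4,sold=1 ship[2->3]=1 ship[1->2]=1 ship[0->1]=2 prod=4 -> [21 16 1 1]
Step 10: demand=4,sold=1 ship[2->3]=1 ship[1->2]=1 ship[0->1]=2 prod=4 -> [23 17 1 1]
Step 11: demand=4,sold=1 ship[2->3]=1 ship[1->2]=1 ship[0->1]=2 prod=4 -> [25 18 1 1]
Step 12: demand=4,sold=1 ship[2->3]=1 ship[1->2]=1 ship[0->1]=2 prod=4 -> [27 19 1 1]
First stockout at step 7

7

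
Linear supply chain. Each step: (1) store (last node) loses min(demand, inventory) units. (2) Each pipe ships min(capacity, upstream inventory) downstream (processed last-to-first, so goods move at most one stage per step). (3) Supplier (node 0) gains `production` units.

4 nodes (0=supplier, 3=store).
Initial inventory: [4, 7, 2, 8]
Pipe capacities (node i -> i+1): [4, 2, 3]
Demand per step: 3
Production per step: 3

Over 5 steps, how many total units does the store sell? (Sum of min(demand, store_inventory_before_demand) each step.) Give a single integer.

Answer: 15

Derivation:
Step 1: sold=3 (running total=3) -> [3 9 2 7]
Step 2: sold=3 (running total=6) -> [3 10 2 6]
Step 3: sold=3 (running total=9) -> [3 11 2 5]
Step 4: sold=3 (running total=12) -> [3 12 2 4]
Step 5: sold=3 (running total=15) -> [3 13 2 3]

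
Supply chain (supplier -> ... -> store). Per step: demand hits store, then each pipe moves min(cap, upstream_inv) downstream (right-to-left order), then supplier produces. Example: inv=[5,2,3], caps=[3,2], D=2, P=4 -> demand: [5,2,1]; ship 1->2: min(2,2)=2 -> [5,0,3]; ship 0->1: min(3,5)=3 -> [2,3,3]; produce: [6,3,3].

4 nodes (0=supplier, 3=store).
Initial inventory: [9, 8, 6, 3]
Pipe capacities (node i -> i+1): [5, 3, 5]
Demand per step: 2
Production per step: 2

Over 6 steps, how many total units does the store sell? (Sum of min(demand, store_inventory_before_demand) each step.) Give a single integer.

Step 1: sold=2 (running total=2) -> [6 10 4 6]
Step 2: sold=2 (running total=4) -> [3 12 3 8]
Step 3: sold=2 (running total=6) -> [2 12 3 9]
Step 4: sold=2 (running total=8) -> [2 11 3 10]
Step 5: sold=2 (running total=10) -> [2 10 3 11]
Step 6: sold=2 (running total=12) -> [2 9 3 12]

Answer: 12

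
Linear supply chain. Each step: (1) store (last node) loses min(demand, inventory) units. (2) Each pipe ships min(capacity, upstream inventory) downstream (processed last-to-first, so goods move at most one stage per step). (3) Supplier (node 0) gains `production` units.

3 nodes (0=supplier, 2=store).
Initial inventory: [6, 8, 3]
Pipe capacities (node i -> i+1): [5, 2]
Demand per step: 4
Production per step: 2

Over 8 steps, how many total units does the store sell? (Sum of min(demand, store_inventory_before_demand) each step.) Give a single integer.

Step 1: sold=3 (running total=3) -> [3 11 2]
Step 2: sold=2 (running total=5) -> [2 12 2]
Step 3: sold=2 (running total=7) -> [2 12 2]
Step 4: sold=2 (running total=9) -> [2 12 2]
Step 5: sold=2 (running total=11) -> [2 12 2]
Step 6: sold=2 (running total=13) -> [2 12 2]
Step 7: sold=2 (running total=15) -> [2 12 2]
Step 8: sold=2 (running total=17) -> [2 12 2]

Answer: 17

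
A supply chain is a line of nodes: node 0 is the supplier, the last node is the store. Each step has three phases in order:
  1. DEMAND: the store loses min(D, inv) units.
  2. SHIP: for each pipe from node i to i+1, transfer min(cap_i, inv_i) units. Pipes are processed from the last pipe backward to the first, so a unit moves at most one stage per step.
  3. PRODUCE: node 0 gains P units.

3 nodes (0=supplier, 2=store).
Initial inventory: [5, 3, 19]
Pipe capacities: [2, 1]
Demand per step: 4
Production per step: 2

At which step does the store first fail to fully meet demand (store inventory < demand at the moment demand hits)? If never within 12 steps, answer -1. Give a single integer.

Step 1: demand=4,sold=4 ship[1->2]=1 ship[0->1]=2 prod=2 -> [5 4 16]
Step 2: demand=4,sold=4 ship[1->2]=1 ship[0->1]=2 prod=2 -> [5 5 13]
Step 3: demand=4,sold=4 ship[1->2]=1 ship[0->1]=2 prod=2 -> [5 6 10]
Step 4: demand=4,sold=4 ship[1->2]=1 ship[0->1]=2 prod=2 -> [5 7 7]
Step 5: demand=4,sold=4 ship[1->2]=1 ship[0->1]=2 prod=2 -> [5 8 4]
Step 6: demand=4,sold=4 ship[1->2]=1 ship[0->1]=2 prod=2 -> [5 9 1]
Step 7: demand=4,sold=1 ship[1->2]=1 ship[0->1]=2 prod=2 -> [5 10 1]
Step 8: demand=4,sold=1 ship[1->2]=1 ship[0->1]=2 prod=2 -> [5 11 1]
Step 9: demand=4,sold=1 ship[1->2]=1 ship[0->1]=2 prod=2 -> [5 12 1]
Step 10: demand=4,sold=1 ship[1->2]=1 ship[0->1]=2 prod=2 -> [5 13 1]
Step 11: demand=4,sold=1 ship[1->2]=1 ship[0->1]=2 prod=2 -> [5 14 1]
Step 12: demand=4,sold=1 ship[1->2]=1 ship[0->1]=2 prod=2 -> [5 15 1]
First stockout at step 7

7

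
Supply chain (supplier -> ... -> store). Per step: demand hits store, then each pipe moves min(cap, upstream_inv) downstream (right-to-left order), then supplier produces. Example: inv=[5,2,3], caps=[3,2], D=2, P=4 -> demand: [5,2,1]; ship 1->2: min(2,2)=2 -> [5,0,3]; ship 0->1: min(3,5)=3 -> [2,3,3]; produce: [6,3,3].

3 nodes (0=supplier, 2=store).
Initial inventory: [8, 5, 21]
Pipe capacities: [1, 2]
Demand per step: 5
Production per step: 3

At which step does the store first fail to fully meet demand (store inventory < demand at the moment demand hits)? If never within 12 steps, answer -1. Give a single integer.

Step 1: demand=5,sold=5 ship[1->2]=2 ship[0->1]=1 prod=3 -> [10 4 18]
Step 2: demand=5,sold=5 ship[1->2]=2 ship[0->1]=1 prod=3 -> [12 3 15]
Step 3: demand=5,sold=5 ship[1->2]=2 ship[0->1]=1 prod=3 -> [14 2 12]
Step 4: demand=5,sold=5 ship[1->2]=2 ship[0->1]=1 prod=3 -> [16 1 9]
Step 5: demand=5,sold=5 ship[1->2]=1 ship[0->1]=1 prod=3 -> [18 1 5]
Step 6: demand=5,sold=5 ship[1->2]=1 ship[0->1]=1 prod=3 -> [20 1 1]
Step 7: demand=5,sold=1 ship[1->2]=1 ship[0->1]=1 prod=3 -> [22 1 1]
Step 8: demand=5,sold=1 ship[1->2]=1 ship[0->1]=1 prod=3 -> [24 1 1]
Step 9: demand=5,sold=1 ship[1->2]=1 ship[0->1]=1 prod=3 -> [26 1 1]
Step 10: demand=5,sold=1 ship[1->2]=1 ship[0->1]=1 prod=3 -> [28 1 1]
Step 11: demand=5,sold=1 ship[1->2]=1 ship[0->1]=1 prod=3 -> [30 1 1]
Step 12: demand=5,sold=1 ship[1->2]=1 ship[0->1]=1 prod=3 -> [32 1 1]
First stockout at step 7

7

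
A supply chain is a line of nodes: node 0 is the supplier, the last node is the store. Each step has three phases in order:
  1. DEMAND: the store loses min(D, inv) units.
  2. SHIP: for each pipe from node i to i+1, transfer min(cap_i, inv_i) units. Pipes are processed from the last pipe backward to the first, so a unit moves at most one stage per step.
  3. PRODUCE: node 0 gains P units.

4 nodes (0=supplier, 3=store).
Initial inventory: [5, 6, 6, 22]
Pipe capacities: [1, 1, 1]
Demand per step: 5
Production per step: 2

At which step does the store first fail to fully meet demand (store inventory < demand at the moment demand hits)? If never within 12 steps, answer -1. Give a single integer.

Step 1: demand=5,sold=5 ship[2->3]=1 ship[1->2]=1 ship[0->1]=1 prod=2 -> [6 6 6 18]
Step 2: demand=5,sold=5 ship[2->3]=1 ship[1->2]=1 ship[0->1]=1 prod=2 -> [7 6 6 14]
Step 3: demand=5,sold=5 ship[2->3]=1 ship[1->2]=1 ship[0->1]=1 prod=2 -> [8 6 6 10]
Step 4: demand=5,sold=5 ship[2->3]=1 ship[1->2]=1 ship[0->1]=1 prod=2 -> [9 6 6 6]
Step 5: demand=5,sold=5 ship[2->3]=1 ship[1->2]=1 ship[0->1]=1 prod=2 -> [10 6 6 2]
Step 6: demand=5,sold=2 ship[2->3]=1 ship[1->2]=1 ship[0->1]=1 prod=2 -> [11 6 6 1]
Step 7: demand=5,sold=1 ship[2->3]=1 ship[1->2]=1 ship[0->1]=1 prod=2 -> [12 6 6 1]
Step 8: demand=5,sold=1 ship[2->3]=1 ship[1->2]=1 ship[0->1]=1 prod=2 -> [13 6 6 1]
Step 9: demand=5,sold=1 ship[2->3]=1 ship[1->2]=1 ship[0->1]=1 prod=2 -> [14 6 6 1]
Step 10: demand=5,sold=1 ship[2->3]=1 ship[1->2]=1 ship[0->1]=1 prod=2 -> [15 6 6 1]
Step 11: demand=5,sold=1 ship[2->3]=1 ship[1->2]=1 ship[0->1]=1 prod=2 -> [16 6 6 1]
Step 12: demand=5,sold=1 ship[2->3]=1 ship[1->2]=1 ship[0->1]=1 prod=2 -> [17 6 6 1]
First stockout at step 6

6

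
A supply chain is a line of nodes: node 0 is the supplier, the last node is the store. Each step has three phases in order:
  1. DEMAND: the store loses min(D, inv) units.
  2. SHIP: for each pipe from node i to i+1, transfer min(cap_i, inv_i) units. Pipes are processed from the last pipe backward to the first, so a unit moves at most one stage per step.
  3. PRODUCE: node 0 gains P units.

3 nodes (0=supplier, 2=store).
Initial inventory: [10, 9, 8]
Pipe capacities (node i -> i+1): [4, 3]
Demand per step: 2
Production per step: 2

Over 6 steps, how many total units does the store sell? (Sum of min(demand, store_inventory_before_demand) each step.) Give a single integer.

Step 1: sold=2 (running total=2) -> [8 10 9]
Step 2: sold=2 (running total=4) -> [6 11 10]
Step 3: sold=2 (running total=6) -> [4 12 11]
Step 4: sold=2 (running total=8) -> [2 13 12]
Step 5: sold=2 (running total=10) -> [2 12 13]
Step 6: sold=2 (running total=12) -> [2 11 14]

Answer: 12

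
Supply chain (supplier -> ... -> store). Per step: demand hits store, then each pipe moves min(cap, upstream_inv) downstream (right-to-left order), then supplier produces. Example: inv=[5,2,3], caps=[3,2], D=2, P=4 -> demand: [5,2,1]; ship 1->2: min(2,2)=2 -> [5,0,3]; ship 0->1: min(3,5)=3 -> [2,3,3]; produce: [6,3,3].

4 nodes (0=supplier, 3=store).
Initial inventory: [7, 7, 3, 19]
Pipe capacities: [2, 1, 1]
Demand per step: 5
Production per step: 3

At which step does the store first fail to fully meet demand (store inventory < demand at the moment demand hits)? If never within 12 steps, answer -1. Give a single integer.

Step 1: demand=5,sold=5 ship[2->3]=1 ship[1->2]=1 ship[0->1]=2 prod=3 -> [8 8 3 15]
Step 2: demand=5,sold=5 ship[2->3]=1 ship[1->2]=1 ship[0->1]=2 prod=3 -> [9 9 3 11]
Step 3: demand=5,sold=5 ship[2->3]=1 ship[1->2]=1 ship[0->1]=2 prod=3 -> [10 10 3 7]
Step 4: demand=5,sold=5 ship[2->3]=1 ship[1->2]=1 ship[0->1]=2 prod=3 -> [11 11 3 3]
Step 5: demand=5,sold=3 ship[2->3]=1 ship[1->2]=1 ship[0->1]=2 prod=3 -> [12 12 3 1]
Step 6: demand=5,sold=1 ship[2->3]=1 ship[1->2]=1 ship[0->1]=2 prod=3 -> [13 13 3 1]
Step 7: demand=5,sold=1 ship[2->3]=1 ship[1->2]=1 ship[0->1]=2 prod=3 -> [14 14 3 1]
Step 8: demand=5,sold=1 ship[2->3]=1 ship[1->2]=1 ship[0->1]=2 prod=3 -> [15 15 3 1]
Step 9: demand=5,sold=1 ship[2->3]=1 ship[1->2]=1 ship[0->1]=2 prod=3 -> [16 16 3 1]
Step 10: demand=5,sold=1 ship[2->3]=1 ship[1->2]=1 ship[0->1]=2 prod=3 -> [17 17 3 1]
Step 11: demand=5,sold=1 ship[2->3]=1 ship[1->2]=1 ship[0->1]=2 prod=3 -> [18 18 3 1]
Step 12: demand=5,sold=1 ship[2->3]=1 ship[1->2]=1 ship[0->1]=2 prod=3 -> [19 19 3 1]
First stockout at step 5

5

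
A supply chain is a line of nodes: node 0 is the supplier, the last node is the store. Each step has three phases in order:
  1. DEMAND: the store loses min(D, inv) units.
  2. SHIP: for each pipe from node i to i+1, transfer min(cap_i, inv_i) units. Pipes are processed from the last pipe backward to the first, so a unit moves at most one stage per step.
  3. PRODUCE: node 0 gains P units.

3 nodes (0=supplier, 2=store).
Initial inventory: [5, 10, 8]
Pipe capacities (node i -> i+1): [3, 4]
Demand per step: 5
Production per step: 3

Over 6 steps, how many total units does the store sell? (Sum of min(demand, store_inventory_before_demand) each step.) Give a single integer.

Answer: 28

Derivation:
Step 1: sold=5 (running total=5) -> [5 9 7]
Step 2: sold=5 (running total=10) -> [5 8 6]
Step 3: sold=5 (running total=15) -> [5 7 5]
Step 4: sold=5 (running total=20) -> [5 6 4]
Step 5: sold=4 (running total=24) -> [5 5 4]
Step 6: sold=4 (running total=28) -> [5 4 4]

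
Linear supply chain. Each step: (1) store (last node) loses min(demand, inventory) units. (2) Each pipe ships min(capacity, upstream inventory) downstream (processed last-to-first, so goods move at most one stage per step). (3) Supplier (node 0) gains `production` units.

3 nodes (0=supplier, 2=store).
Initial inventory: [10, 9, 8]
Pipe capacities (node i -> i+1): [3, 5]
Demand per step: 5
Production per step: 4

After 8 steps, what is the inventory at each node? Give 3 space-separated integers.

Step 1: demand=5,sold=5 ship[1->2]=5 ship[0->1]=3 prod=4 -> inv=[11 7 8]
Step 2: demand=5,sold=5 ship[1->2]=5 ship[0->1]=3 prod=4 -> inv=[12 5 8]
Step 3: demand=5,sold=5 ship[1->2]=5 ship[0->1]=3 prod=4 -> inv=[13 3 8]
Step 4: demand=5,sold=5 ship[1->2]=3 ship[0->1]=3 prod=4 -> inv=[14 3 6]
Step 5: demand=5,sold=5 ship[1->2]=3 ship[0->1]=3 prod=4 -> inv=[15 3 4]
Step 6: demand=5,sold=4 ship[1->2]=3 ship[0->1]=3 prod=4 -> inv=[16 3 3]
Step 7: demand=5,sold=3 ship[1->2]=3 ship[0->1]=3 prod=4 -> inv=[17 3 3]
Step 8: demand=5,sold=3 ship[1->2]=3 ship[0->1]=3 prod=4 -> inv=[18 3 3]

18 3 3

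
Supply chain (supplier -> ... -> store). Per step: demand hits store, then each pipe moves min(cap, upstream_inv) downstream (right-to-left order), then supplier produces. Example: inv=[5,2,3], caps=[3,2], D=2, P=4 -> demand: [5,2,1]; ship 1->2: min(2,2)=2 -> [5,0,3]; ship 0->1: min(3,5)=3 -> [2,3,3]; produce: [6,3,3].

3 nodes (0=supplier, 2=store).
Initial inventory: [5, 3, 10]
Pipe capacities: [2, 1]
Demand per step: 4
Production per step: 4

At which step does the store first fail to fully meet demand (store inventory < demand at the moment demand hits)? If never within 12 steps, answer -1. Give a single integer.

Step 1: demand=4,sold=4 ship[1->2]=1 ship[0->1]=2 prod=4 -> [7 4 7]
Step 2: demand=4,sold=4 ship[1->2]=1 ship[0->1]=2 prod=4 -> [9 5 4]
Step 3: demand=4,sold=4 ship[1->2]=1 ship[0->1]=2 prod=4 -> [11 6 1]
Step 4: demand=4,sold=1 ship[1->2]=1 ship[0->1]=2 prod=4 -> [13 7 1]
Step 5: demand=4,sold=1 ship[1->2]=1 ship[0->1]=2 prod=4 -> [15 8 1]
Step 6: demand=4,sold=1 ship[1->2]=1 ship[0->1]=2 prod=4 -> [17 9 1]
Step 7: demand=4,sold=1 ship[1->2]=1 ship[0->1]=2 prod=4 -> [19 10 1]
Step 8: demand=4,sold=1 ship[1->2]=1 ship[0->1]=2 prod=4 -> [21 11 1]
Step 9: demand=4,sold=1 ship[1->2]=1 ship[0->1]=2 prod=4 -> [23 12 1]
Step 10: demand=4,sold=1 ship[1->2]=1 ship[0->1]=2 prod=4 -> [25 13 1]
Step 11: demand=4,sold=1 ship[1->2]=1 ship[0->1]=2 prod=4 -> [27 14 1]
Step 12: demand=4,sold=1 ship[1->2]=1 ship[0->1]=2 prod=4 -> [29 15 1]
First stockout at step 4

4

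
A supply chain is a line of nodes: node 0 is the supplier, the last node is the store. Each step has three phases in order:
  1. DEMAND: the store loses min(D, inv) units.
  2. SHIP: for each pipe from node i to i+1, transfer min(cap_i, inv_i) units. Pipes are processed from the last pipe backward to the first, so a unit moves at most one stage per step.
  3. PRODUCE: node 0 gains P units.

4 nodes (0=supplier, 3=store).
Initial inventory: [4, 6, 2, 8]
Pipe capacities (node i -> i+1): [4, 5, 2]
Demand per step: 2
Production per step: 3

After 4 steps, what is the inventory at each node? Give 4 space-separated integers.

Step 1: demand=2,sold=2 ship[2->3]=2 ship[1->2]=5 ship[0->1]=4 prod=3 -> inv=[3 5 5 8]
Step 2: demand=2,sold=2 ship[2->3]=2 ship[1->2]=5 ship[0->1]=3 prod=3 -> inv=[3 3 8 8]
Step 3: demand=2,sold=2 ship[2->3]=2 ship[1->2]=3 ship[0->1]=3 prod=3 -> inv=[3 3 9 8]
Step 4: demand=2,sold=2 ship[2->3]=2 ship[1->2]=3 ship[0->1]=3 prod=3 -> inv=[3 3 10 8]

3 3 10 8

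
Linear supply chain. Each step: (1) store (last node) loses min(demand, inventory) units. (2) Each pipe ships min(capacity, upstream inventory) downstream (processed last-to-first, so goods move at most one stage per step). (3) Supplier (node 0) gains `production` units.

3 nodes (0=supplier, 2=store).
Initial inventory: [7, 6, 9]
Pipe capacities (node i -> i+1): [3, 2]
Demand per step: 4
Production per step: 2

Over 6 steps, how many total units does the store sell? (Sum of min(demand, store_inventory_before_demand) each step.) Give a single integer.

Step 1: sold=4 (running total=4) -> [6 7 7]
Step 2: sold=4 (running total=8) -> [5 8 5]
Step 3: sold=4 (running total=12) -> [4 9 3]
Step 4: sold=3 (running total=15) -> [3 10 2]
Step 5: sold=2 (running total=17) -> [2 11 2]
Step 6: sold=2 (running total=19) -> [2 11 2]

Answer: 19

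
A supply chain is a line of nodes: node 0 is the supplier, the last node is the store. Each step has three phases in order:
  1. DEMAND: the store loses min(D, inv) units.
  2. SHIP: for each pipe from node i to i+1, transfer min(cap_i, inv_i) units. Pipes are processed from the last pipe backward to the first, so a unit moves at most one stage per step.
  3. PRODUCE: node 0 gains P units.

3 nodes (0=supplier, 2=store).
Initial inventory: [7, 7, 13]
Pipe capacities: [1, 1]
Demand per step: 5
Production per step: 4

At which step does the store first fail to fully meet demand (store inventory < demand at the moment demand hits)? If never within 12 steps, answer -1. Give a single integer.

Step 1: demand=5,sold=5 ship[1->2]=1 ship[0->1]=1 prod=4 -> [10 7 9]
Step 2: demand=5,sold=5 ship[1->2]=1 ship[0->1]=1 prod=4 -> [13 7 5]
Step 3: demand=5,sold=5 ship[1->2]=1 ship[0->1]=1 prod=4 -> [16 7 1]
Step 4: demand=5,sold=1 ship[1->2]=1 ship[0->1]=1 prod=4 -> [19 7 1]
Step 5: demand=5,sold=1 ship[1->2]=1 ship[0->1]=1 prod=4 -> [22 7 1]
Step 6: demand=5,sold=1 ship[1->2]=1 ship[0->1]=1 prod=4 -> [25 7 1]
Step 7: demand=5,sold=1 ship[1->2]=1 ship[0->1]=1 prod=4 -> [28 7 1]
Step 8: demand=5,sold=1 ship[1->2]=1 ship[0->1]=1 prod=4 -> [31 7 1]
Step 9: demand=5,sold=1 ship[1->2]=1 ship[0->1]=1 prod=4 -> [34 7 1]
Step 10: demand=5,sold=1 ship[1->2]=1 ship[0->1]=1 prod=4 -> [37 7 1]
Step 11: demand=5,sold=1 ship[1->2]=1 ship[0->1]=1 prod=4 -> [40 7 1]
Step 12: demand=5,sold=1 ship[1->2]=1 ship[0->1]=1 prod=4 -> [43 7 1]
First stockout at step 4

4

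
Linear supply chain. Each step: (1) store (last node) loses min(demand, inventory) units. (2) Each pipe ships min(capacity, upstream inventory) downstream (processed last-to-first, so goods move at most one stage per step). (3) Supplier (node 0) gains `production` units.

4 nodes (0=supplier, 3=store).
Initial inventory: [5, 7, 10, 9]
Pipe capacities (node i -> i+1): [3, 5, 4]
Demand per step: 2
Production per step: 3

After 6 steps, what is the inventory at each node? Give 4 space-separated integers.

Step 1: demand=2,sold=2 ship[2->3]=4 ship[1->2]=5 ship[0->1]=3 prod=3 -> inv=[5 5 11 11]
Step 2: demand=2,sold=2 ship[2->3]=4 ship[1->2]=5 ship[0->1]=3 prod=3 -> inv=[5 3 12 13]
Step 3: demand=2,sold=2 ship[2->3]=4 ship[1->2]=3 ship[0->1]=3 prod=3 -> inv=[5 3 11 15]
Step 4: demand=2,sold=2 ship[2->3]=4 ship[1->2]=3 ship[0->1]=3 prod=3 -> inv=[5 3 10 17]
Step 5: demand=2,sold=2 ship[2->3]=4 ship[1->2]=3 ship[0->1]=3 prod=3 -> inv=[5 3 9 19]
Step 6: demand=2,sold=2 ship[2->3]=4 ship[1->2]=3 ship[0->1]=3 prod=3 -> inv=[5 3 8 21]

5 3 8 21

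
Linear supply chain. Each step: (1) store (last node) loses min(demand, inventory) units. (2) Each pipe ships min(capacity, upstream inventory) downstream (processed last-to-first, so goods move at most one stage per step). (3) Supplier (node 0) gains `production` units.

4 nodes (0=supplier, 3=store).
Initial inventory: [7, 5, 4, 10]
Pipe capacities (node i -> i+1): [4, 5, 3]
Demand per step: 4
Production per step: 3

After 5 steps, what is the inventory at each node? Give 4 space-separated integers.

Step 1: demand=4,sold=4 ship[2->3]=3 ship[1->2]=5 ship[0->1]=4 prod=3 -> inv=[6 4 6 9]
Step 2: demand=4,sold=4 ship[2->3]=3 ship[1->2]=4 ship[0->1]=4 prod=3 -> inv=[5 4 7 8]
Step 3: demand=4,sold=4 ship[2->3]=3 ship[1->2]=4 ship[0->1]=4 prod=3 -> inv=[4 4 8 7]
Step 4: demand=4,sold=4 ship[2->3]=3 ship[1->2]=4 ship[0->1]=4 prod=3 -> inv=[3 4 9 6]
Step 5: demand=4,sold=4 ship[2->3]=3 ship[1->2]=4 ship[0->1]=3 prod=3 -> inv=[3 3 10 5]

3 3 10 5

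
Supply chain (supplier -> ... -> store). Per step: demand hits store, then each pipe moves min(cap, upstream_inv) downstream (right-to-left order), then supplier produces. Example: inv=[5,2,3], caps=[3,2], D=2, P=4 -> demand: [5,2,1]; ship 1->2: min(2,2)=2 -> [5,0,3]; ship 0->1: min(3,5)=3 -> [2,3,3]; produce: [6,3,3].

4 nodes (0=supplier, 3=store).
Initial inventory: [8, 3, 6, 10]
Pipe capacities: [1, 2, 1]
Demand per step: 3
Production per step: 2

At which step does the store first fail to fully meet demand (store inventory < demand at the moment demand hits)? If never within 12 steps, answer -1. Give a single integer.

Step 1: demand=3,sold=3 ship[2->3]=1 ship[1->2]=2 ship[0->1]=1 prod=2 -> [9 2 7 8]
Step 2: demand=3,sold=3 ship[2->3]=1 ship[1->2]=2 ship[0->1]=1 prod=2 -> [10 1 8 6]
Step 3: demand=3,sold=3 ship[2->3]=1 ship[1->2]=1 ship[0->1]=1 prod=2 -> [11 1 8 4]
Step 4: demand=3,sold=3 ship[2->3]=1 ship[1->2]=1 ship[0->1]=1 prod=2 -> [12 1 8 2]
Step 5: demand=3,sold=2 ship[2->3]=1 ship[1->2]=1 ship[0->1]=1 prod=2 -> [13 1 8 1]
Step 6: demand=3,sold=1 ship[2->3]=1 ship[1->2]=1 ship[0->1]=1 prod=2 -> [14 1 8 1]
Step 7: demand=3,sold=1 ship[2->3]=1 ship[1->2]=1 ship[0->1]=1 prod=2 -> [15 1 8 1]
Step 8: demand=3,sold=1 ship[2->3]=1 ship[1->2]=1 ship[0->1]=1 prod=2 -> [16 1 8 1]
Step 9: demand=3,sold=1 ship[2->3]=1 ship[1->2]=1 ship[0->1]=1 prod=2 -> [17 1 8 1]
Step 10: demand=3,sold=1 ship[2->3]=1 ship[1->2]=1 ship[0->1]=1 prod=2 -> [18 1 8 1]
Step 11: demand=3,sold=1 ship[2->3]=1 ship[1->2]=1 ship[0->1]=1 prod=2 -> [19 1 8 1]
Step 12: demand=3,sold=1 ship[2->3]=1 ship[1->2]=1 ship[0->1]=1 prod=2 -> [20 1 8 1]
First stockout at step 5

5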